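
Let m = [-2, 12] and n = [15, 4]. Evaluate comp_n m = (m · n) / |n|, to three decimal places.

m · n = (-2)·15 + 12·4 = -30 + 48 = 18
|n| = √(225 + 16) = √241 ≈ 15.5242
comp_n m = 18 / √241 ≈ 1.159

1.159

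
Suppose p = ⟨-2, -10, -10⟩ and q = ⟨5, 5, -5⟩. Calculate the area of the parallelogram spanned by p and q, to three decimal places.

123.288

i: (-10)·(-5) - (-10)·5 = 50 - (-50) = 100
j: (-10)·5 - (-2)·(-5) = -50 - 10 = -60
k: (-2)·5 - (-10)·5 = -10 - (-50) = 40
p × q = (100, -60, 40)
|p × q| = √(100² + (-60)² + 40²) = √15200 ≈ 123.2883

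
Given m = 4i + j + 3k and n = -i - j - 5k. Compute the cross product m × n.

i: 1·(-5) - 3·(-1) = -5 - (-3) = -2
j: 3·(-1) - 4·(-5) = -3 - (-20) = 17
k: 4·(-1) - 1·(-1) = -4 - (-1) = -3
m × n = (-2, 17, -3)

(-2, 17, -3)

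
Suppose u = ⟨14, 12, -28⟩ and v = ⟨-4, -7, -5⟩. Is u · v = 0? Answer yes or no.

u · v = 14·(-4) + 12·(-7) + (-28)·(-5) = -56 - 84 + 140 = 0
Zero, so the vectors are orthogonal.

yes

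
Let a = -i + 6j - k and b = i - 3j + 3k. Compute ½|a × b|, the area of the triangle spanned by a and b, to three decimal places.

i: 6·3 - (-1)·(-3) = 18 - 3 = 15
j: (-1)·1 - (-1)·3 = -1 - (-3) = 2
k: (-1)·(-3) - 6·1 = 3 - 6 = -3
a × b = (15, 2, -3)
|a × b| = √(15² + 2² + (-3)²) = √238 ≈ 15.4272
area = ½ · 15.4272 ≈ 7.714

7.714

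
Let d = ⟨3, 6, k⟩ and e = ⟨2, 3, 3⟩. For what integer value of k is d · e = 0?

-8

d · e = 3·2 + 6·3 + k·3 = 24 + 3k
Set equal to 0: 3k = -24, so k = -8.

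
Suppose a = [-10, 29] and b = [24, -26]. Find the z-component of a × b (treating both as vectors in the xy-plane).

(-10)·(-26) - 29·24 = 260 - 696 = -436

-436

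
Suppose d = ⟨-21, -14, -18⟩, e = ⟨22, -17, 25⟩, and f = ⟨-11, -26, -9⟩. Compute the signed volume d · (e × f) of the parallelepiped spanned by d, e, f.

e × f:
i: (-17)·(-9) - 25·(-26) = 153 - (-650) = 803
j: 25·(-11) - 22·(-9) = -275 - (-198) = -77
k: 22·(-26) - (-17)·(-11) = -572 - 187 = -759
e × f = (803, -77, -759)
d · (e × f) = (-21)·803 + (-14)·(-77) + (-18)·(-759) = -16863 + 1078 + 13662 = -2123

-2123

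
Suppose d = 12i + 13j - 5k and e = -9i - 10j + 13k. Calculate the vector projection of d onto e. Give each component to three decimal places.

d · e = 12·(-9) + 13·(-10) + (-5)·13 = -108 - 130 - 65 = -303
|e|² = 81 + 100 + 169 = 350
proj_e d = (-303/350) · (-9, -10, 13) ≈ (7.791, 8.657, -11.254)

(7.791, 8.657, -11.254)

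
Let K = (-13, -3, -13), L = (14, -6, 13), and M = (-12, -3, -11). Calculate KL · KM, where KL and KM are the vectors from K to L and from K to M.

KL = L − K = (27, -3, 26)
KM = M − K = (1, 0, 2)
KL · KM = 27·1 + (-3)·0 + 26·2 = 27 + 0 + 52 = 79

79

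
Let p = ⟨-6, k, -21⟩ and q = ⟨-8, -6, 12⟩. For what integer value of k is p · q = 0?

p · q = (-6)·(-8) + k·(-6) + (-21)·12 = -204 - 6k
Set equal to 0: -6k = 204, so k = -34.

-34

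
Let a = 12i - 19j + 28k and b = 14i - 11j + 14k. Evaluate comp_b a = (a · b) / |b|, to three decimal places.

a · b = 12·14 + (-19)·(-11) + 28·14 = 168 + 209 + 392 = 769
|b| = √(196 + 121 + 196) = √513 ≈ 22.6495
comp_b a = 769 / √513 ≈ 33.952

33.952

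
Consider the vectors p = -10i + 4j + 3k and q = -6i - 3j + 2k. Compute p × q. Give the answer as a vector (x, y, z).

i: 4·2 - 3·(-3) = 8 - (-9) = 17
j: 3·(-6) - (-10)·2 = -18 - (-20) = 2
k: (-10)·(-3) - 4·(-6) = 30 - (-24) = 54
p × q = (17, 2, 54)

(17, 2, 54)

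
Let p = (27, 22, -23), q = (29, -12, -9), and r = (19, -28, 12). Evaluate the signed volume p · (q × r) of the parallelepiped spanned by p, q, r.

-8678

q × r:
i: (-12)·12 - (-9)·(-28) = -144 - 252 = -396
j: (-9)·19 - 29·12 = -171 - 348 = -519
k: 29·(-28) - (-12)·19 = -812 - (-228) = -584
q × r = (-396, -519, -584)
p · (q × r) = 27·(-396) + 22·(-519) + (-23)·(-584) = -10692 - 11418 + 13432 = -8678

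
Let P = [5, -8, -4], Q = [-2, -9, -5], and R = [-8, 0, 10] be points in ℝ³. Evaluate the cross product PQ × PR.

(-6, 111, -69)

PQ = (-7, -1, -1)
PR = (-13, 8, 14)
i: (-1)·14 - (-1)·8 = -14 - (-8) = -6
j: (-1)·(-13) - (-7)·14 = 13 - (-98) = 111
k: (-7)·8 - (-1)·(-13) = -56 - 13 = -69
PQ × PR = (-6, 111, -69)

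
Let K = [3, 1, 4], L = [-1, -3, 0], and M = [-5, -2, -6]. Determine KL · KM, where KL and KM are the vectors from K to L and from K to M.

KL = L − K = (-4, -4, -4)
KM = M − K = (-8, -3, -10)
KL · KM = (-4)·(-8) + (-4)·(-3) + (-4)·(-10) = 32 + 12 + 40 = 84

84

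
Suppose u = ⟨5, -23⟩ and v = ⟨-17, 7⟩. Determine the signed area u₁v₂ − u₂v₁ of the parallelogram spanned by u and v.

5·7 - (-23)·(-17) = 35 - 391 = -356

-356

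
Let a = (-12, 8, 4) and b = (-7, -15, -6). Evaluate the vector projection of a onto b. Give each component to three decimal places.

(1.355, 2.903, 1.161)

a · b = (-12)·(-7) + 8·(-15) + 4·(-6) = 84 - 120 - 24 = -60
|b|² = 49 + 225 + 36 = 310
proj_b a = (-60/310) · (-7, -15, -6) ≈ (1.355, 2.903, 1.161)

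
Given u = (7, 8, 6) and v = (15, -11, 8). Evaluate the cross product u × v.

i: 8·8 - 6·(-11) = 64 - (-66) = 130
j: 6·15 - 7·8 = 90 - 56 = 34
k: 7·(-11) - 8·15 = -77 - 120 = -197
u × v = (130, 34, -197)

(130, 34, -197)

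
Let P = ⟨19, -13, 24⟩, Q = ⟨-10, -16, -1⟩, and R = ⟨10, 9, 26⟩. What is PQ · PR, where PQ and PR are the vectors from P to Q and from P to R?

PQ = Q − P = (-29, -3, -25)
PR = R − P = (-9, 22, 2)
PQ · PR = (-29)·(-9) + (-3)·22 + (-25)·2 = 261 - 66 - 50 = 145

145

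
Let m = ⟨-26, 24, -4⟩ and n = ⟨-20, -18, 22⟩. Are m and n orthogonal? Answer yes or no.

yes

m · n = (-26)·(-20) + 24·(-18) + (-4)·22 = 520 - 432 - 88 = 0
Zero, so the vectors are orthogonal.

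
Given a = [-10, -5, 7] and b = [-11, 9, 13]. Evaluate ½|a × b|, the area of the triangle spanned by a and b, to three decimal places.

i: (-5)·13 - 7·9 = -65 - 63 = -128
j: 7·(-11) - (-10)·13 = -77 - (-130) = 53
k: (-10)·9 - (-5)·(-11) = -90 - 55 = -145
a × b = (-128, 53, -145)
|a × b| = √((-128)² + 53² + (-145)²) = √40218 ≈ 200.5443
area = ½ · 200.5443 ≈ 100.272

100.272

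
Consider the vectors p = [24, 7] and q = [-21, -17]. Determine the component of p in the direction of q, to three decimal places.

p · q = 24·(-21) + 7·(-17) = -504 - 119 = -623
|q| = √(441 + 289) = √730 ≈ 27.0185
comp_q p = -623 / √730 ≈ -23.058

-23.058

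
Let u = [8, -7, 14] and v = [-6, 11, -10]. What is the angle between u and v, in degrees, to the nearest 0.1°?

160.1

u · v = 8·(-6) + (-7)·11 + 14·(-10) = -48 - 77 - 140 = -265
|u|² = 64 + 49 + 196 = 309,  |u| = √309 ≈ 17.578396
|v|² = 36 + 121 + 100 = 257,  |v| = √257 ≈ 16.031220
cos θ = -265 / (17.578396 · 16.031220) ≈ -0.94037
θ = arccos(-0.94037) ≈ 160.1°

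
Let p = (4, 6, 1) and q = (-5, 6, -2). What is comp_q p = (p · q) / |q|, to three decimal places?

p · q = 4·(-5) + 6·6 + 1·(-2) = -20 + 36 - 2 = 14
|q| = √(25 + 36 + 4) = √65 ≈ 8.0623
comp_q p = 14 / √65 ≈ 1.736

1.736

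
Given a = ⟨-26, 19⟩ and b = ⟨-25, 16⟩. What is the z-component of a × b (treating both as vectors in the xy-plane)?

59

(-26)·16 - 19·(-25) = -416 - (-475) = 59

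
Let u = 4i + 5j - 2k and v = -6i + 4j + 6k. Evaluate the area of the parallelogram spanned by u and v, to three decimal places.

i: 5·6 - (-2)·4 = 30 - (-8) = 38
j: (-2)·(-6) - 4·6 = 12 - 24 = -12
k: 4·4 - 5·(-6) = 16 - (-30) = 46
u × v = (38, -12, 46)
|u × v| = √(38² + (-12)² + 46²) = √3704 ≈ 60.8605

60.860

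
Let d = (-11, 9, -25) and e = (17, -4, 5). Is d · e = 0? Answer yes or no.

no

d · e = (-11)·17 + 9·(-4) + (-25)·5 = -187 - 36 - 125 = -348
Nonzero, so the vectors are not orthogonal.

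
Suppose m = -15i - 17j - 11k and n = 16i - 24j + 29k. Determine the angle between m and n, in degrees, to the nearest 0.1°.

m · n = (-15)·16 + (-17)·(-24) + (-11)·29 = -240 + 408 - 319 = -151
|m|² = 225 + 289 + 121 = 635,  |m| = √635 ≈ 25.199206
|n|² = 256 + 576 + 841 = 1673,  |n| = √1673 ≈ 40.902323
cos θ = -151 / (25.199206 · 40.902323) ≈ -0.14650
θ = arccos(-0.14650) ≈ 98.4°

98.4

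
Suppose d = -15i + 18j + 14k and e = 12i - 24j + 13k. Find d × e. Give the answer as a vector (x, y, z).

(570, 363, 144)

i: 18·13 - 14·(-24) = 234 - (-336) = 570
j: 14·12 - (-15)·13 = 168 - (-195) = 363
k: (-15)·(-24) - 18·12 = 360 - 216 = 144
d × e = (570, 363, 144)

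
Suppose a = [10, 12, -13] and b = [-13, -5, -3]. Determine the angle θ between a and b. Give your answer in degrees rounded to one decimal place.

121.4

a · b = 10·(-13) + 12·(-5) + (-13)·(-3) = -130 - 60 + 39 = -151
|a|² = 100 + 144 + 169 = 413,  |a| = √413 ≈ 20.322401
|b|² = 169 + 25 + 9 = 203,  |b| = √203 ≈ 14.247807
cos θ = -151 / (20.322401 · 14.247807) ≈ -0.52150
θ = arccos(-0.52150) ≈ 121.4°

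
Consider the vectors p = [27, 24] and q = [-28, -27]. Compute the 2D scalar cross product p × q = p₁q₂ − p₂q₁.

-57

27·(-27) - 24·(-28) = -729 - (-672) = -57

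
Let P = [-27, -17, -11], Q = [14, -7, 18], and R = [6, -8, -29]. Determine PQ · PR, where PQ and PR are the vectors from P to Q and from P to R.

PQ = Q − P = (41, 10, 29)
PR = R − P = (33, 9, -18)
PQ · PR = 41·33 + 10·9 + 29·(-18) = 1353 + 90 - 522 = 921

921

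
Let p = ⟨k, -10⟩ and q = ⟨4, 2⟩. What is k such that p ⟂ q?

p · q = k·4 + (-10)·2 = -20 + 4k
Set equal to 0: 4k = 20, so k = 5.

5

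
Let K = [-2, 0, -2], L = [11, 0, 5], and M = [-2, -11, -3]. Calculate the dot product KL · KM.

KL = L − K = (13, 0, 7)
KM = M − K = (0, -11, -1)
KL · KM = 13·0 + 0·(-11) + 7·(-1) = 0 + 0 - 7 = -7

-7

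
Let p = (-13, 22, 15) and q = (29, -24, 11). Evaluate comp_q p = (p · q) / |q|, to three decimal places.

p · q = (-13)·29 + 22·(-24) + 15·11 = -377 - 528 + 165 = -740
|q| = √(841 + 576 + 121) = √1538 ≈ 39.2173
comp_q p = -740 / √1538 ≈ -18.869

-18.869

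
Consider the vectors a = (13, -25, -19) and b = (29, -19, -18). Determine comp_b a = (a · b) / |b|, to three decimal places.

a · b = 13·29 + (-25)·(-19) + (-19)·(-18) = 377 + 475 + 342 = 1194
|b| = √(841 + 361 + 324) = √1526 ≈ 39.0640
comp_b a = 1194 / √1526 ≈ 30.565

30.565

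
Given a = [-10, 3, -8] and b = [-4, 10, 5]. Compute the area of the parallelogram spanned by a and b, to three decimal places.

i: 3·5 - (-8)·10 = 15 - (-80) = 95
j: (-8)·(-4) - (-10)·5 = 32 - (-50) = 82
k: (-10)·10 - 3·(-4) = -100 - (-12) = -88
a × b = (95, 82, -88)
|a × b| = √(95² + 82² + (-88)²) = √23493 ≈ 153.2743

153.274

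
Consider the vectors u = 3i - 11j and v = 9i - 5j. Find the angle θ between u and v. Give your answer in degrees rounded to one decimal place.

u · v = 3·9 + (-11)·(-5) = 27 + 55 = 82
|u|² = 9 + 121 = 130,  |u| = √130 ≈ 11.401754
|v|² = 81 + 25 = 106,  |v| = √106 ≈ 10.295630
cos θ = 82 / (11.401754 · 10.295630) ≈ 0.69854
θ = arccos(0.69854) ≈ 45.7°

45.7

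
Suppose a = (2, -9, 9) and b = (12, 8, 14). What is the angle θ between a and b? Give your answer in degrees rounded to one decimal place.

a · b = 2·12 + (-9)·8 + 9·14 = 24 - 72 + 126 = 78
|a|² = 4 + 81 + 81 = 166,  |a| = √166 ≈ 12.884099
|b|² = 144 + 64 + 196 = 404,  |b| = √404 ≈ 20.099751
cos θ = 78 / (12.884099 · 20.099751) ≈ 0.30120
θ = arccos(0.30120) ≈ 72.5°

72.5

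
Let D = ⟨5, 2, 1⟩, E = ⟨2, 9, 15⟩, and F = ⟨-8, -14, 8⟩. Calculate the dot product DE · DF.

DE = E − D = (-3, 7, 14)
DF = F − D = (-13, -16, 7)
DE · DF = (-3)·(-13) + 7·(-16) + 14·7 = 39 - 112 + 98 = 25

25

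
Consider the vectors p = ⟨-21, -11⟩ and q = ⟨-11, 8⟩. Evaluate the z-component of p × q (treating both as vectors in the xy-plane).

-289

(-21)·8 - (-11)·(-11) = -168 - 121 = -289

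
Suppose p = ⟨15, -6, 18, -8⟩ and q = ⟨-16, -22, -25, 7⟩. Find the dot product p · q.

-614

p · q = 15·(-16) + (-6)·(-22) + 18·(-25) + (-8)·7 = -240 + 132 - 450 - 56 = -614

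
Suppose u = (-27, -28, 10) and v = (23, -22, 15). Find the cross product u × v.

i: (-28)·15 - 10·(-22) = -420 - (-220) = -200
j: 10·23 - (-27)·15 = 230 - (-405) = 635
k: (-27)·(-22) - (-28)·23 = 594 - (-644) = 1238
u × v = (-200, 635, 1238)

(-200, 635, 1238)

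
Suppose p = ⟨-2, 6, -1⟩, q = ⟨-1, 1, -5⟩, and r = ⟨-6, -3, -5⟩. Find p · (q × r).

181

q × r:
i: 1·(-5) - (-5)·(-3) = -5 - 15 = -20
j: (-5)·(-6) - (-1)·(-5) = 30 - 5 = 25
k: (-1)·(-3) - 1·(-6) = 3 - (-6) = 9
q × r = (-20, 25, 9)
p · (q × r) = (-2)·(-20) + 6·25 + (-1)·9 = 40 + 150 - 9 = 181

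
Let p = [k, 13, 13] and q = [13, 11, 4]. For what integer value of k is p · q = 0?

p · q = k·13 + 13·11 + 13·4 = 195 + 13k
Set equal to 0: 13k = -195, so k = -15.

-15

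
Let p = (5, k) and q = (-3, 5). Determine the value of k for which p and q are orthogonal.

p · q = 5·(-3) + k·5 = -15 + 5k
Set equal to 0: 5k = 15, so k = 3.

3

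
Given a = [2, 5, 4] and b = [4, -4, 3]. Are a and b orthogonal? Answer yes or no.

yes

a · b = 2·4 + 5·(-4) + 4·3 = 8 - 20 + 12 = 0
Zero, so the vectors are orthogonal.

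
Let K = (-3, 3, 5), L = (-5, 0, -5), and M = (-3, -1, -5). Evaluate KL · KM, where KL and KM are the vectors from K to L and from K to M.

KL = L − K = (-2, -3, -10)
KM = M − K = (0, -4, -10)
KL · KM = (-2)·0 + (-3)·(-4) + (-10)·(-10) = 0 + 12 + 100 = 112

112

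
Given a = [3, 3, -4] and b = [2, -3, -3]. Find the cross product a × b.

(-21, 1, -15)

i: 3·(-3) - (-4)·(-3) = -9 - 12 = -21
j: (-4)·2 - 3·(-3) = -8 - (-9) = 1
k: 3·(-3) - 3·2 = -9 - 6 = -15
a × b = (-21, 1, -15)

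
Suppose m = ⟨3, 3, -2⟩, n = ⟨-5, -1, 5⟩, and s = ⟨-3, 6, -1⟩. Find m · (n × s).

n × s:
i: (-1)·(-1) - 5·6 = 1 - 30 = -29
j: 5·(-3) - (-5)·(-1) = -15 - 5 = -20
k: (-5)·6 - (-1)·(-3) = -30 - 3 = -33
n × s = (-29, -20, -33)
m · (n × s) = 3·(-29) + 3·(-20) + (-2)·(-33) = -87 - 60 + 66 = -81

-81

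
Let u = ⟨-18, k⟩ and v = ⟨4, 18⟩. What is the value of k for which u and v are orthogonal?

u · v = (-18)·4 + k·18 = -72 + 18k
Set equal to 0: 18k = 72, so k = 4.

4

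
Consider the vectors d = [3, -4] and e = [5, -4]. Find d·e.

d · e = 3·5 + (-4)·(-4) = 15 + 16 = 31

31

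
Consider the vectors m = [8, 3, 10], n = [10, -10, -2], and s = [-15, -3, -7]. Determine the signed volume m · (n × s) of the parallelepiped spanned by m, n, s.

-988

n × s:
i: (-10)·(-7) - (-2)·(-3) = 70 - 6 = 64
j: (-2)·(-15) - 10·(-7) = 30 - (-70) = 100
k: 10·(-3) - (-10)·(-15) = -30 - 150 = -180
n × s = (64, 100, -180)
m · (n × s) = 8·64 + 3·100 + 10·(-180) = 512 + 300 - 1800 = -988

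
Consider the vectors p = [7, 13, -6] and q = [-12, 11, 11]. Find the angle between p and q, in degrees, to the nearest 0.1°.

91.3

p · q = 7·(-12) + 13·11 + (-6)·11 = -84 + 143 - 66 = -7
|p|² = 49 + 169 + 36 = 254,  |p| = √254 ≈ 15.937377
|q|² = 144 + 121 + 121 = 386,  |q| = √386 ≈ 19.646883
cos θ = -7 / (15.937377 · 19.646883) ≈ -0.02236
θ = arccos(-0.02236) ≈ 91.3°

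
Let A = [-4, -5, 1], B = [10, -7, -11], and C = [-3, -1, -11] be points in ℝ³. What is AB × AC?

AB = (14, -2, -12)
AC = (1, 4, -12)
i: (-2)·(-12) - (-12)·4 = 24 - (-48) = 72
j: (-12)·1 - 14·(-12) = -12 - (-168) = 156
k: 14·4 - (-2)·1 = 56 - (-2) = 58
AB × AC = (72, 156, 58)

(72, 156, 58)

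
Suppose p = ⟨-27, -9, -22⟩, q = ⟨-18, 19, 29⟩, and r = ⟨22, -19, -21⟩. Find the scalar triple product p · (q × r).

-4772

q × r:
i: 19·(-21) - 29·(-19) = -399 - (-551) = 152
j: 29·22 - (-18)·(-21) = 638 - 378 = 260
k: (-18)·(-19) - 19·22 = 342 - 418 = -76
q × r = (152, 260, -76)
p · (q × r) = (-27)·152 + (-9)·260 + (-22)·(-76) = -4104 - 2340 + 1672 = -4772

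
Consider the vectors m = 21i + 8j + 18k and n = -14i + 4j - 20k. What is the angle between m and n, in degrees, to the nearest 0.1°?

m · n = 21·(-14) + 8·4 + 18·(-20) = -294 + 32 - 360 = -622
|m|² = 441 + 64 + 324 = 829,  |m| = √829 ≈ 28.792360
|n|² = 196 + 16 + 400 = 612,  |n| = √612 ≈ 24.738634
cos θ = -622 / (28.792360 · 24.738634) ≈ -0.87325
θ = arccos(-0.87325) ≈ 150.8°

150.8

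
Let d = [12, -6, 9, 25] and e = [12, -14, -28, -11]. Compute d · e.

-299

d · e = 12·12 + (-6)·(-14) + 9·(-28) + 25·(-11) = 144 + 84 - 252 - 275 = -299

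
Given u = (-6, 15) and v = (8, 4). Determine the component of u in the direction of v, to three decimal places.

1.342

u · v = (-6)·8 + 15·4 = -48 + 60 = 12
|v| = √(64 + 16) = √80 ≈ 8.9443
comp_v u = 12 / √80 ≈ 1.342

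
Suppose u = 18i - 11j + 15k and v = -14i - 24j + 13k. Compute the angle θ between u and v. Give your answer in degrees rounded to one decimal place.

u · v = 18·(-14) + (-11)·(-24) + 15·13 = -252 + 264 + 195 = 207
|u|² = 324 + 121 + 225 = 670,  |u| = √670 ≈ 25.884358
|v|² = 196 + 576 + 169 = 941,  |v| = √941 ≈ 30.675723
cos θ = 207 / (25.884358 · 30.675723) ≈ 0.26070
θ = arccos(0.26070) ≈ 74.9°

74.9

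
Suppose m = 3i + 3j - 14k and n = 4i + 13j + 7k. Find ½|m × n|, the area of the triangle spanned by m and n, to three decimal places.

i: 3·7 - (-14)·13 = 21 - (-182) = 203
j: (-14)·4 - 3·7 = -56 - 21 = -77
k: 3·13 - 3·4 = 39 - 12 = 27
m × n = (203, -77, 27)
|m × n| = √(203² + (-77)² + 27²) = √47867 ≈ 218.7853
area = ½ · 218.7853 ≈ 109.393

109.393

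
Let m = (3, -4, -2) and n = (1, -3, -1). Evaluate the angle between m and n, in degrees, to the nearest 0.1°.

m · n = 3·1 + (-4)·(-3) + (-2)·(-1) = 3 + 12 + 2 = 17
|m|² = 9 + 16 + 4 = 29,  |m| = √29 ≈ 5.385165
|n|² = 1 + 9 + 1 = 11,  |n| = √11 ≈ 3.316625
cos θ = 17 / (5.385165 · 3.316625) ≈ 0.95182
θ = arccos(0.95182) ≈ 17.9°

17.9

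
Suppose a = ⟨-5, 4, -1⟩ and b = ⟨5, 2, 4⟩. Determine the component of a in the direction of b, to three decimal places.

a · b = (-5)·5 + 4·2 + (-1)·4 = -25 + 8 - 4 = -21
|b| = √(25 + 4 + 16) = √45 ≈ 6.7082
comp_b a = -21 / √45 ≈ -3.130

-3.130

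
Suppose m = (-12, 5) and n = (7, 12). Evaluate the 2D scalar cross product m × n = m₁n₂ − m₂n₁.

-179

(-12)·12 - 5·7 = -144 - 35 = -179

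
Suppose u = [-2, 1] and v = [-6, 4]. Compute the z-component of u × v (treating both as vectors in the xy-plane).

-2

(-2)·4 - 1·(-6) = -8 - (-6) = -2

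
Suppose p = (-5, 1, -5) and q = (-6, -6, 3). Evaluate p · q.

p · q = (-5)·(-6) + 1·(-6) + (-5)·3 = 30 - 6 - 15 = 9

9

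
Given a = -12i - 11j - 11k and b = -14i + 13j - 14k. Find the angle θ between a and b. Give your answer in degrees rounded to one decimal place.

a · b = (-12)·(-14) + (-11)·13 + (-11)·(-14) = 168 - 143 + 154 = 179
|a|² = 144 + 121 + 121 = 386,  |a| = √386 ≈ 19.646883
|b|² = 196 + 169 + 196 = 561,  |b| = √561 ≈ 23.685439
cos θ = 179 / (19.646883 · 23.685439) ≈ 0.38466
θ = arccos(0.38466) ≈ 67.4°

67.4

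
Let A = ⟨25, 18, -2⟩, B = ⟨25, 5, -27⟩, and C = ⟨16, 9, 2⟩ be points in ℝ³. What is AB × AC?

(-277, 225, -117)

AB = (0, -13, -25)
AC = (-9, -9, 4)
i: (-13)·4 - (-25)·(-9) = -52 - 225 = -277
j: (-25)·(-9) - 0·4 = 225 - 0 = 225
k: 0·(-9) - (-13)·(-9) = 0 - 117 = -117
AB × AC = (-277, 225, -117)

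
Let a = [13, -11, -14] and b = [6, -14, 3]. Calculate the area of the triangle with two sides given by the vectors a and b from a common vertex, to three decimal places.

i: (-11)·3 - (-14)·(-14) = -33 - 196 = -229
j: (-14)·6 - 13·3 = -84 - 39 = -123
k: 13·(-14) - (-11)·6 = -182 - (-66) = -116
a × b = (-229, -123, -116)
|a × b| = √((-229)² + (-123)² + (-116)²) = √81026 ≈ 284.6507
area = ½ · 284.6507 ≈ 142.325

142.325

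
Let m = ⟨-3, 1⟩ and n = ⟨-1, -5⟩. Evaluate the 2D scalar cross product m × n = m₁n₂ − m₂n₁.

16

(-3)·(-5) - 1·(-1) = 15 - (-1) = 16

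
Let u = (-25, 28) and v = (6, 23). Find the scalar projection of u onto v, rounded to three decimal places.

20.783

u · v = (-25)·6 + 28·23 = -150 + 644 = 494
|v| = √(36 + 529) = √565 ≈ 23.7697
comp_v u = 494 / √565 ≈ 20.783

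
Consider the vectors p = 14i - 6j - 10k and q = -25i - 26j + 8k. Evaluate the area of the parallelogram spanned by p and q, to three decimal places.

614.902

i: (-6)·8 - (-10)·(-26) = -48 - 260 = -308
j: (-10)·(-25) - 14·8 = 250 - 112 = 138
k: 14·(-26) - (-6)·(-25) = -364 - 150 = -514
p × q = (-308, 138, -514)
|p × q| = √((-308)² + 138² + (-514)²) = √378104 ≈ 614.9016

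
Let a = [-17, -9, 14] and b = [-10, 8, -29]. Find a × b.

i: (-9)·(-29) - 14·8 = 261 - 112 = 149
j: 14·(-10) - (-17)·(-29) = -140 - 493 = -633
k: (-17)·8 - (-9)·(-10) = -136 - 90 = -226
a × b = (149, -633, -226)

(149, -633, -226)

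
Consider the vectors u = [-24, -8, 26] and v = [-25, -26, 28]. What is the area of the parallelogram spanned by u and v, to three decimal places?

620.132

i: (-8)·28 - 26·(-26) = -224 - (-676) = 452
j: 26·(-25) - (-24)·28 = -650 - (-672) = 22
k: (-24)·(-26) - (-8)·(-25) = 624 - 200 = 424
u × v = (452, 22, 424)
|u × v| = √(452² + 22² + 424²) = √384564 ≈ 620.1322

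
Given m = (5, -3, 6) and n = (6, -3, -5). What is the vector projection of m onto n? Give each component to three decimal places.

m · n = 5·6 + (-3)·(-3) + 6·(-5) = 30 + 9 - 30 = 9
|n|² = 36 + 9 + 25 = 70
proj_n m = (9/70) · (6, -3, -5) ≈ (0.771, -0.386, -0.643)

(0.771, -0.386, -0.643)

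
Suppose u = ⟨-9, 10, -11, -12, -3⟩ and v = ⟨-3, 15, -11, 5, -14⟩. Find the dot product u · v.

280

u · v = (-9)·(-3) + 10·15 + (-11)·(-11) + (-12)·5 + (-3)·(-14) = 27 + 150 + 121 - 60 + 42 = 280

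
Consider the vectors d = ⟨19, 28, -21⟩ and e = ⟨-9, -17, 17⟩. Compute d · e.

-1004

d · e = 19·(-9) + 28·(-17) + (-21)·17 = -171 - 476 - 357 = -1004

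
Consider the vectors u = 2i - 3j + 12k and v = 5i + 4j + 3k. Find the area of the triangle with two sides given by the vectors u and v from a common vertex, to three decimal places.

40.908

i: (-3)·3 - 12·4 = -9 - 48 = -57
j: 12·5 - 2·3 = 60 - 6 = 54
k: 2·4 - (-3)·5 = 8 - (-15) = 23
u × v = (-57, 54, 23)
|u × v| = √((-57)² + 54² + 23²) = √6694 ≈ 81.8169
area = ½ · 81.8169 ≈ 40.908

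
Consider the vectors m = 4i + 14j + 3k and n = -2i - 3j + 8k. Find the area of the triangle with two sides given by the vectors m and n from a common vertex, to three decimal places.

63.916

i: 14·8 - 3·(-3) = 112 - (-9) = 121
j: 3·(-2) - 4·8 = -6 - 32 = -38
k: 4·(-3) - 14·(-2) = -12 - (-28) = 16
m × n = (121, -38, 16)
|m × n| = √(121² + (-38)² + 16²) = √16341 ≈ 127.8319
area = ½ · 127.8319 ≈ 63.916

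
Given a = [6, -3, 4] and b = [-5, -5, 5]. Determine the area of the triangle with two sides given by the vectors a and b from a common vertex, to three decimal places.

i: (-3)·5 - 4·(-5) = -15 - (-20) = 5
j: 4·(-5) - 6·5 = -20 - 30 = -50
k: 6·(-5) - (-3)·(-5) = -30 - 15 = -45
a × b = (5, -50, -45)
|a × b| = √(5² + (-50)² + (-45)²) = √4550 ≈ 67.4537
area = ½ · 67.4537 ≈ 33.727

33.727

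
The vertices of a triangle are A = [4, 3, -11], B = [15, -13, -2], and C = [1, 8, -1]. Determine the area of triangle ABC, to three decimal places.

AB = (11, -16, 9),  AC = (-3, 5, 10)
i: (-16)·10 - 9·5 = -160 - 45 = -205
j: 9·(-3) - 11·10 = -27 - 110 = -137
k: 11·5 - (-16)·(-3) = 55 - 48 = 7
AB × AC = (-205, -137, 7)
|AB × AC| = √60843 ≈ 246.6637
area = ½ · 246.6637 ≈ 123.332

123.332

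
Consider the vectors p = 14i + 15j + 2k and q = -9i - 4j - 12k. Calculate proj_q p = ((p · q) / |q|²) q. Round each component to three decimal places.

(7.842, 3.485, 10.456)

p · q = 14·(-9) + 15·(-4) + 2·(-12) = -126 - 60 - 24 = -210
|q|² = 81 + 16 + 144 = 241
proj_q p = (-210/241) · (-9, -4, -12) ≈ (7.842, 3.485, 10.456)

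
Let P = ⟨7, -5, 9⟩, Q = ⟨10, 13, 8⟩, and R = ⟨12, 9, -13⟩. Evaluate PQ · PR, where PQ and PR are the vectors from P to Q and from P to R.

289

PQ = Q − P = (3, 18, -1)
PR = R − P = (5, 14, -22)
PQ · PR = 3·5 + 18·14 + (-1)·(-22) = 15 + 252 + 22 = 289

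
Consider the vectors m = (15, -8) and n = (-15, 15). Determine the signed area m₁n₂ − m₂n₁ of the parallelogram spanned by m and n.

105

15·15 - (-8)·(-15) = 225 - 120 = 105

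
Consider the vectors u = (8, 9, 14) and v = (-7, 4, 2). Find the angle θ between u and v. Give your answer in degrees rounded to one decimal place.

u · v = 8·(-7) + 9·4 + 14·2 = -56 + 36 + 28 = 8
|u|² = 64 + 81 + 196 = 341,  |u| = √341 ≈ 18.466185
|v|² = 49 + 16 + 4 = 69,  |v| = √69 ≈ 8.306624
cos θ = 8 / (18.466185 · 8.306624) ≈ 0.05215
θ = arccos(0.05215) ≈ 87.0°

87.0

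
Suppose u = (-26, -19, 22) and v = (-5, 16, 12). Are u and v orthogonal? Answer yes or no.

no

u · v = (-26)·(-5) + (-19)·16 + 22·12 = 130 - 304 + 264 = 90
Nonzero, so the vectors are not orthogonal.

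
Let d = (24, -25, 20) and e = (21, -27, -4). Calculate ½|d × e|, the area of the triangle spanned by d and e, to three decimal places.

415.628

i: (-25)·(-4) - 20·(-27) = 100 - (-540) = 640
j: 20·21 - 24·(-4) = 420 - (-96) = 516
k: 24·(-27) - (-25)·21 = -648 - (-525) = -123
d × e = (640, 516, -123)
|d × e| = √(640² + 516² + (-123)²) = √690985 ≈ 831.2551
area = ½ · 831.2551 ≈ 415.628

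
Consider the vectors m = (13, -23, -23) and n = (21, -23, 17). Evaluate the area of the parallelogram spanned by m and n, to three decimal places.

1172.976

i: (-23)·17 - (-23)·(-23) = -391 - 529 = -920
j: (-23)·21 - 13·17 = -483 - 221 = -704
k: 13·(-23) - (-23)·21 = -299 - (-483) = 184
m × n = (-920, -704, 184)
|m × n| = √((-920)² + (-704)² + 184²) = √1375872 ≈ 1172.9757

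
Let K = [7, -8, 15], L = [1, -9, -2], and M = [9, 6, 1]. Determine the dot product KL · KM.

KL = L − K = (-6, -1, -17)
KM = M − K = (2, 14, -14)
KL · KM = (-6)·2 + (-1)·14 + (-17)·(-14) = -12 - 14 + 238 = 212

212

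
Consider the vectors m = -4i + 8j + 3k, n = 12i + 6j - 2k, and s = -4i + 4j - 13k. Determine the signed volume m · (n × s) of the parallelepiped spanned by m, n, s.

n × s:
i: 6·(-13) - (-2)·4 = -78 - (-8) = -70
j: (-2)·(-4) - 12·(-13) = 8 - (-156) = 164
k: 12·4 - 6·(-4) = 48 - (-24) = 72
n × s = (-70, 164, 72)
m · (n × s) = (-4)·(-70) + 8·164 + 3·72 = 280 + 1312 + 216 = 1808

1808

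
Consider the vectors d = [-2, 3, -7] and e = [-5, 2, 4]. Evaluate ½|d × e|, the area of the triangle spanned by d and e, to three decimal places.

i: 3·4 - (-7)·2 = 12 - (-14) = 26
j: (-7)·(-5) - (-2)·4 = 35 - (-8) = 43
k: (-2)·2 - 3·(-5) = -4 - (-15) = 11
d × e = (26, 43, 11)
|d × e| = √(26² + 43² + 11²) = √2646 ≈ 51.4393
area = ½ · 51.4393 ≈ 25.720

25.720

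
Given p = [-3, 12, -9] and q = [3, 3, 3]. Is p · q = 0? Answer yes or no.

p · q = (-3)·3 + 12·3 + (-9)·3 = -9 + 36 - 27 = 0
Zero, so the vectors are orthogonal.

yes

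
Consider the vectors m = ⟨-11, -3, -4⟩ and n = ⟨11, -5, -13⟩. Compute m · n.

m · n = (-11)·11 + (-3)·(-5) + (-4)·(-13) = -121 + 15 + 52 = -54

-54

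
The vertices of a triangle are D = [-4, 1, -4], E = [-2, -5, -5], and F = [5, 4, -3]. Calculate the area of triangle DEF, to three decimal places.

DE = (2, -6, -1),  DF = (9, 3, 1)
i: (-6)·1 - (-1)·3 = -6 - (-3) = -3
j: (-1)·9 - 2·1 = -9 - 2 = -11
k: 2·3 - (-6)·9 = 6 - (-54) = 60
DE × DF = (-3, -11, 60)
|DE × DF| = √3730 ≈ 61.0737
area = ½ · 61.0737 ≈ 30.537

30.537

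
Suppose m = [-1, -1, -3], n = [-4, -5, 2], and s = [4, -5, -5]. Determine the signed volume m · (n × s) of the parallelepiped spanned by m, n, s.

-143

n × s:
i: (-5)·(-5) - 2·(-5) = 25 - (-10) = 35
j: 2·4 - (-4)·(-5) = 8 - 20 = -12
k: (-4)·(-5) - (-5)·4 = 20 - (-20) = 40
n × s = (35, -12, 40)
m · (n × s) = (-1)·35 + (-1)·(-12) + (-3)·40 = -35 + 12 - 120 = -143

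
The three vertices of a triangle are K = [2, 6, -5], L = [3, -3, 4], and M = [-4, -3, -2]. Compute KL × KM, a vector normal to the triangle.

(54, -57, -63)

KL = (1, -9, 9)
KM = (-6, -9, 3)
i: (-9)·3 - 9·(-9) = -27 - (-81) = 54
j: 9·(-6) - 1·3 = -54 - 3 = -57
k: 1·(-9) - (-9)·(-6) = -9 - 54 = -63
KL × KM = (54, -57, -63)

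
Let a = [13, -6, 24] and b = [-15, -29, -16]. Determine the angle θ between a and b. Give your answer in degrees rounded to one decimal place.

a · b = 13·(-15) + (-6)·(-29) + 24·(-16) = -195 + 174 - 384 = -405
|a|² = 169 + 36 + 576 = 781,  |a| = √781 ≈ 27.946377
|b|² = 225 + 841 + 256 = 1322,  |b| = √1322 ≈ 36.359318
cos θ = -405 / (27.946377 · 36.359318) ≈ -0.39858
θ = arccos(-0.39858) ≈ 113.5°

113.5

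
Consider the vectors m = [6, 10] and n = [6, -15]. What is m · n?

-114

m · n = 6·6 + 10·(-15) = 36 - 150 = -114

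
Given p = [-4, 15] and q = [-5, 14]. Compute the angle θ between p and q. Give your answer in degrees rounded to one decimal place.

4.7

p · q = (-4)·(-5) + 15·14 = 20 + 210 = 230
|p|² = 16 + 225 = 241,  |p| = √241 ≈ 15.524175
|q|² = 25 + 196 = 221,  |q| = √221 ≈ 14.866069
cos θ = 230 / (15.524175 · 14.866069) ≈ 0.99661
θ = arccos(0.99661) ≈ 4.7°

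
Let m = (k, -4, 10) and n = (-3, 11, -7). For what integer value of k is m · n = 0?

m · n = k·(-3) + (-4)·11 + 10·(-7) = -114 - 3k
Set equal to 0: -3k = 114, so k = -38.

-38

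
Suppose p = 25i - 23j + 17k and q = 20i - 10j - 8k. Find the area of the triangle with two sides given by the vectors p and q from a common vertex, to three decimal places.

339.491

i: (-23)·(-8) - 17·(-10) = 184 - (-170) = 354
j: 17·20 - 25·(-8) = 340 - (-200) = 540
k: 25·(-10) - (-23)·20 = -250 - (-460) = 210
p × q = (354, 540, 210)
|p × q| = √(354² + 540² + 210²) = √461016 ≈ 678.9816
area = ½ · 678.9816 ≈ 339.491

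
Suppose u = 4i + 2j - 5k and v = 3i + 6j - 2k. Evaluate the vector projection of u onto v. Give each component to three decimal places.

(2.082, 4.163, -1.388)

u · v = 4·3 + 2·6 + (-5)·(-2) = 12 + 12 + 10 = 34
|v|² = 9 + 36 + 4 = 49
proj_v u = (34/49) · (3, 6, -2) ≈ (2.082, 4.163, -1.388)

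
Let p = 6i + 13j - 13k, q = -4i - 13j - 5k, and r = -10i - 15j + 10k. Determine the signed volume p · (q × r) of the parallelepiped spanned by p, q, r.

q × r:
i: (-13)·10 - (-5)·(-15) = -130 - 75 = -205
j: (-5)·(-10) - (-4)·10 = 50 - (-40) = 90
k: (-4)·(-15) - (-13)·(-10) = 60 - 130 = -70
q × r = (-205, 90, -70)
p · (q × r) = 6·(-205) + 13·90 + (-13)·(-70) = -1230 + 1170 + 910 = 850

850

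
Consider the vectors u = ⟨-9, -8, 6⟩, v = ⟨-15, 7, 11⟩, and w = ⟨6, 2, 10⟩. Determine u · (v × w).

v × w:
i: 7·10 - 11·2 = 70 - 22 = 48
j: 11·6 - (-15)·10 = 66 - (-150) = 216
k: (-15)·2 - 7·6 = -30 - 42 = -72
v × w = (48, 216, -72)
u · (v × w) = (-9)·48 + (-8)·216 + 6·(-72) = -432 - 1728 - 432 = -2592

-2592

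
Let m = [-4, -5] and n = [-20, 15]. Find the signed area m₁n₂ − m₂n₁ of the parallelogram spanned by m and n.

-160

(-4)·15 - (-5)·(-20) = -60 - 100 = -160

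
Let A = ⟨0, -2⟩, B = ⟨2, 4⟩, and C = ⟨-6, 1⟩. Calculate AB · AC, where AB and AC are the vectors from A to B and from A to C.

6

AB = B − A = (2, 6)
AC = C − A = (-6, 3)
AB · AC = 2·(-6) + 6·3 = -12 + 18 = 6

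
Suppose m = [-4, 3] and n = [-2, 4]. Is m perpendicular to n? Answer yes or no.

no

m · n = (-4)·(-2) + 3·4 = 8 + 12 = 20
Nonzero, so the vectors are not orthogonal.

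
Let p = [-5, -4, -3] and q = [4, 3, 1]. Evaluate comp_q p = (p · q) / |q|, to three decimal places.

p · q = (-5)·4 + (-4)·3 + (-3)·1 = -20 - 12 - 3 = -35
|q| = √(16 + 9 + 1) = √26 ≈ 5.0990
comp_q p = -35 / √26 ≈ -6.864

-6.864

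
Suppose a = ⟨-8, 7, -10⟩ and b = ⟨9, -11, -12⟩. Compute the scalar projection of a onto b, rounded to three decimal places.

-1.559

a · b = (-8)·9 + 7·(-11) + (-10)·(-12) = -72 - 77 + 120 = -29
|b| = √(81 + 121 + 144) = √346 ≈ 18.6011
comp_b a = -29 / √346 ≈ -1.559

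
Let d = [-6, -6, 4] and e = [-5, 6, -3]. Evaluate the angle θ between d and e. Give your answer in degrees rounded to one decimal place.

103.3

d · e = (-6)·(-5) + (-6)·6 + 4·(-3) = 30 - 36 - 12 = -18
|d|² = 36 + 36 + 16 = 88,  |d| = √88 ≈ 9.380832
|e|² = 25 + 36 + 9 = 70,  |e| = √70 ≈ 8.366600
cos θ = -18 / (9.380832 · 8.366600) ≈ -0.22934
θ = arccos(-0.22934) ≈ 103.3°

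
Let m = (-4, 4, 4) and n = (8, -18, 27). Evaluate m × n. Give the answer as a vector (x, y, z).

(180, 140, 40)

i: 4·27 - 4·(-18) = 108 - (-72) = 180
j: 4·8 - (-4)·27 = 32 - (-108) = 140
k: (-4)·(-18) - 4·8 = 72 - 32 = 40
m × n = (180, 140, 40)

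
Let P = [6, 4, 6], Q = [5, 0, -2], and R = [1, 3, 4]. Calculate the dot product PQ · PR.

PQ = Q − P = (-1, -4, -8)
PR = R − P = (-5, -1, -2)
PQ · PR = (-1)·(-5) + (-4)·(-1) + (-8)·(-2) = 5 + 4 + 16 = 25

25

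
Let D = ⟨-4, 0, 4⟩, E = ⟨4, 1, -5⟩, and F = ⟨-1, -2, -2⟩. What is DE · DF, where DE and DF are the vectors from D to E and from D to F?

DE = E − D = (8, 1, -9)
DF = F − D = (3, -2, -6)
DE · DF = 8·3 + 1·(-2) + (-9)·(-6) = 24 - 2 + 54 = 76

76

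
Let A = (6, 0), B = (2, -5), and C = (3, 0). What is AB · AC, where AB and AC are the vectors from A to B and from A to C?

AB = B − A = (-4, -5)
AC = C − A = (-3, 0)
AB · AC = (-4)·(-3) + (-5)·0 = 12 + 0 = 12

12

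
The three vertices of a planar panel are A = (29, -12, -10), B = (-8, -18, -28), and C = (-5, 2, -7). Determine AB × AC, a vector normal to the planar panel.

AB = (-37, -6, -18)
AC = (-34, 14, 3)
i: (-6)·3 - (-18)·14 = -18 - (-252) = 234
j: (-18)·(-34) - (-37)·3 = 612 - (-111) = 723
k: (-37)·14 - (-6)·(-34) = -518 - 204 = -722
AB × AC = (234, 723, -722)

(234, 723, -722)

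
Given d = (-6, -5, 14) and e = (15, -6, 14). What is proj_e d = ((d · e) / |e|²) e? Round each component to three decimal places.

(4.464, -1.786, 4.166)

d · e = (-6)·15 + (-5)·(-6) + 14·14 = -90 + 30 + 196 = 136
|e|² = 225 + 36 + 196 = 457
proj_e d = (136/457) · (15, -6, 14) ≈ (4.464, -1.786, 4.166)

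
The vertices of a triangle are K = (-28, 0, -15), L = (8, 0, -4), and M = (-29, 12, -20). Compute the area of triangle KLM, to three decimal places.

241.148

KL = (36, 0, 11),  KM = (-1, 12, -5)
i: 0·(-5) - 11·12 = 0 - 132 = -132
j: 11·(-1) - 36·(-5) = -11 - (-180) = 169
k: 36·12 - 0·(-1) = 432 - 0 = 432
KL × KM = (-132, 169, 432)
|KL × KM| = √232609 ≈ 482.2956
area = ½ · 482.2956 ≈ 241.148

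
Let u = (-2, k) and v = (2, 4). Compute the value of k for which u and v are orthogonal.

1

u · v = (-2)·2 + k·4 = -4 + 4k
Set equal to 0: 4k = 4, so k = 1.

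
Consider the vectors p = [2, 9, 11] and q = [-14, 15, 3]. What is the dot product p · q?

140

p · q = 2·(-14) + 9·15 + 11·3 = -28 + 135 + 33 = 140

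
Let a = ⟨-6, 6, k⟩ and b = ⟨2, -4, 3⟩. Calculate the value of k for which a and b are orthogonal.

a · b = (-6)·2 + 6·(-4) + k·3 = -36 + 3k
Set equal to 0: 3k = 36, so k = 12.

12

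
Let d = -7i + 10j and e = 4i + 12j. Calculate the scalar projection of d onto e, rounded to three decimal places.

7.273

d · e = (-7)·4 + 10·12 = -28 + 120 = 92
|e| = √(16 + 144) = √160 ≈ 12.6491
comp_e d = 92 / √160 ≈ 7.273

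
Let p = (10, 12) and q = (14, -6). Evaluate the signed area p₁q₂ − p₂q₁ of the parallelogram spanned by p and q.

10·(-6) - 12·14 = -60 - 168 = -228

-228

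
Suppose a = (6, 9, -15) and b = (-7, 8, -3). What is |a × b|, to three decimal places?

i: 9·(-3) - (-15)·8 = -27 - (-120) = 93
j: (-15)·(-7) - 6·(-3) = 105 - (-18) = 123
k: 6·8 - 9·(-7) = 48 - (-63) = 111
a × b = (93, 123, 111)
|a × b| = √(93² + 123² + 111²) = √36099 ≈ 189.9974

189.997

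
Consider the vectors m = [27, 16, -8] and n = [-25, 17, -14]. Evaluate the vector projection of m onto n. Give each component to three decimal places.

(6.554, -4.457, 3.670)

m · n = 27·(-25) + 16·17 + (-8)·(-14) = -675 + 272 + 112 = -291
|n|² = 625 + 289 + 196 = 1110
proj_n m = (-291/1110) · (-25, 17, -14) ≈ (6.554, -4.457, 3.670)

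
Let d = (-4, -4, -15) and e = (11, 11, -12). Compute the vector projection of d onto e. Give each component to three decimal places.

d · e = (-4)·11 + (-4)·11 + (-15)·(-12) = -44 - 44 + 180 = 92
|e|² = 121 + 121 + 144 = 386
proj_e d = (92/386) · (11, 11, -12) ≈ (2.622, 2.622, -2.860)

(2.622, 2.622, -2.860)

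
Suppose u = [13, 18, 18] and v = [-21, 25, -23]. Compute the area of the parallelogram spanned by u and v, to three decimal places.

i: 18·(-23) - 18·25 = -414 - 450 = -864
j: 18·(-21) - 13·(-23) = -378 - (-299) = -79
k: 13·25 - 18·(-21) = 325 - (-378) = 703
u × v = (-864, -79, 703)
|u × v| = √((-864)² + (-79)² + 703²) = √1246946 ≈ 1116.6674

1116.667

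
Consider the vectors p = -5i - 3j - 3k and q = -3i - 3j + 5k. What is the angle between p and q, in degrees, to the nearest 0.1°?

77.9

p · q = (-5)·(-3) + (-3)·(-3) + (-3)·5 = 15 + 9 - 15 = 9
|p|² = 25 + 9 + 9 = 43,  |p| = √43 ≈ 6.557439
|q|² = 9 + 9 + 25 = 43,  |q| = √43 ≈ 6.557439
cos θ = 9 / (6.557439 · 6.557439) ≈ 0.20930
θ = arccos(0.20930) ≈ 77.9°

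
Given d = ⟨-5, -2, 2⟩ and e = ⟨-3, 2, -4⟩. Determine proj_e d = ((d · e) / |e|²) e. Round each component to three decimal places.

d · e = (-5)·(-3) + (-2)·2 + 2·(-4) = 15 - 4 - 8 = 3
|e|² = 9 + 4 + 16 = 29
proj_e d = (3/29) · (-3, 2, -4) ≈ (-0.310, 0.207, -0.414)

(-0.310, 0.207, -0.414)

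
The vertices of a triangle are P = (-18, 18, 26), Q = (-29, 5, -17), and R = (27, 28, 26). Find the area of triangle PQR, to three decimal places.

1019.160

PQ = (-11, -13, -43),  PR = (45, 10, 0)
i: (-13)·0 - (-43)·10 = 0 - (-430) = 430
j: (-43)·45 - (-11)·0 = -1935 - 0 = -1935
k: (-11)·10 - (-13)·45 = -110 - (-585) = 475
PQ × PR = (430, -1935, 475)
|PQ × PR| = √4154750 ≈ 2038.3204
area = ½ · 2038.3204 ≈ 1019.160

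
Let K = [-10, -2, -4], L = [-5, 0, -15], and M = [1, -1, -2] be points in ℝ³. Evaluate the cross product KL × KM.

(15, -131, -17)

KL = (5, 2, -11)
KM = (11, 1, 2)
i: 2·2 - (-11)·1 = 4 - (-11) = 15
j: (-11)·11 - 5·2 = -121 - 10 = -131
k: 5·1 - 2·11 = 5 - 22 = -17
KL × KM = (15, -131, -17)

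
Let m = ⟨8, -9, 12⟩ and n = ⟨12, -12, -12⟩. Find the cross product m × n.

i: (-9)·(-12) - 12·(-12) = 108 - (-144) = 252
j: 12·12 - 8·(-12) = 144 - (-96) = 240
k: 8·(-12) - (-9)·12 = -96 - (-108) = 12
m × n = (252, 240, 12)

(252, 240, 12)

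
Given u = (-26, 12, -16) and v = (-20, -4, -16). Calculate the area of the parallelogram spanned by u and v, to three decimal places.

i: 12·(-16) - (-16)·(-4) = -192 - 64 = -256
j: (-16)·(-20) - (-26)·(-16) = 320 - 416 = -96
k: (-26)·(-4) - 12·(-20) = 104 - (-240) = 344
u × v = (-256, -96, 344)
|u × v| = √((-256)² + (-96)² + 344²) = √193088 ≈ 439.4178

439.418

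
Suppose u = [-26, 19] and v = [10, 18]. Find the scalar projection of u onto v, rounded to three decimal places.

3.982

u · v = (-26)·10 + 19·18 = -260 + 342 = 82
|v| = √(100 + 324) = √424 ≈ 20.5913
comp_v u = 82 / √424 ≈ 3.982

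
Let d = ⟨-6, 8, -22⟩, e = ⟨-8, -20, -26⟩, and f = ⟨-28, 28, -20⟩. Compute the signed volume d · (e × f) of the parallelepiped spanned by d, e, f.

15024

e × f:
i: (-20)·(-20) - (-26)·28 = 400 - (-728) = 1128
j: (-26)·(-28) - (-8)·(-20) = 728 - 160 = 568
k: (-8)·28 - (-20)·(-28) = -224 - 560 = -784
e × f = (1128, 568, -784)
d · (e × f) = (-6)·1128 + 8·568 + (-22)·(-784) = -6768 + 4544 + 17248 = 15024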